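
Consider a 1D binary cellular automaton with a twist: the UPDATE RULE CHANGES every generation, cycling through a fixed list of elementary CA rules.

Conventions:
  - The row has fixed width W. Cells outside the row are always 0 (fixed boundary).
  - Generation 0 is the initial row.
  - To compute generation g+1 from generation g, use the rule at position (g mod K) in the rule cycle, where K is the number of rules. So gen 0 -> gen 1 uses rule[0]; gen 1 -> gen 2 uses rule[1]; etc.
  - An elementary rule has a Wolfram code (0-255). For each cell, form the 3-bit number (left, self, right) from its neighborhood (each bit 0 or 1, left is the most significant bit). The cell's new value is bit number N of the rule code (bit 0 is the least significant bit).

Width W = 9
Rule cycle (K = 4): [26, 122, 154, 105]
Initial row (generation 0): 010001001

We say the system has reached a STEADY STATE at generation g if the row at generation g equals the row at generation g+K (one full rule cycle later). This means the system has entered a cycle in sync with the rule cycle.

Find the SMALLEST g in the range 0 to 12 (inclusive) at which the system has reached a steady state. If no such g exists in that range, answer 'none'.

Answer: none

Derivation:
Gen 0: 010001001
Gen 1 (rule 26): 101010110
Gen 2 (rule 122): 010101111
Gen 3 (rule 154): 100001110
Gen 4 (rule 105): 001101010
Gen 5 (rule 26): 011000001
Gen 6 (rule 122): 111100010
Gen 7 (rule 154): 111010101
Gen 8 (rule 105): 101101010
Gen 9 (rule 26): 001000001
Gen 10 (rule 122): 010100010
Gen 11 (rule 154): 100010101
Gen 12 (rule 105): 001001010
Gen 13 (rule 26): 010110001
Gen 14 (rule 122): 101111010
Gen 15 (rule 154): 001110001
Gen 16 (rule 105): 101010100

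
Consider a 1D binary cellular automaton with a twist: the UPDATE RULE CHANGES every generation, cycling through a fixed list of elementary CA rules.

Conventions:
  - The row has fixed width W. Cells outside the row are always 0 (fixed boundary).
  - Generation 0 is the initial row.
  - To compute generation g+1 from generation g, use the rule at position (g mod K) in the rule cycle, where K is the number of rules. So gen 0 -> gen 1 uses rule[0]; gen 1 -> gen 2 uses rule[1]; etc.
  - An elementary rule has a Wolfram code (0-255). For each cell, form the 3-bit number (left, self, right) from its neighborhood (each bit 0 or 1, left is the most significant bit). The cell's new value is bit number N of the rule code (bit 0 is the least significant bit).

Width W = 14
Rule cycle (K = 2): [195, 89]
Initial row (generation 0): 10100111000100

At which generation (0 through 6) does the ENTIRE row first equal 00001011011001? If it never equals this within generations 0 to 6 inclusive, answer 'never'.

Gen 0: 10100111000100
Gen 1 (rule 195): 00001011011001
Gen 2 (rule 89): 11100011011100
Gen 3 (rule 195): 01101101001101
Gen 4 (rule 89): 01101100101100
Gen 5 (rule 195): 10100101000101
Gen 6 (rule 89): 00010000110000

Answer: 1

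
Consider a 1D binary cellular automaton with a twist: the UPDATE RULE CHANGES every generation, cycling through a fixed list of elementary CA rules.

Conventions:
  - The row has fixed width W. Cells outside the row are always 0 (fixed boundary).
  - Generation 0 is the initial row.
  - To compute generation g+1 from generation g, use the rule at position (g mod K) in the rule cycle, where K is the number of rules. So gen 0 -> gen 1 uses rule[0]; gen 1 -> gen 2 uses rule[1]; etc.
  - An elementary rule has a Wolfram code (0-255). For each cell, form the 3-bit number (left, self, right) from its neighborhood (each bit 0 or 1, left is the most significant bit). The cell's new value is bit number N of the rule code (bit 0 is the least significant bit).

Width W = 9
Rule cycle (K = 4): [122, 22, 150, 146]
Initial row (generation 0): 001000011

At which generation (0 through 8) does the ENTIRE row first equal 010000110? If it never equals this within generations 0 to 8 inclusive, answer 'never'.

Answer: never

Derivation:
Gen 0: 001000011
Gen 1 (rule 122): 010100111
Gen 2 (rule 22): 110111000
Gen 3 (rule 150): 000010100
Gen 4 (rule 146): 000100010
Gen 5 (rule 122): 001010101
Gen 6 (rule 22): 011010101
Gen 7 (rule 150): 100010101
Gen 8 (rule 146): 010100000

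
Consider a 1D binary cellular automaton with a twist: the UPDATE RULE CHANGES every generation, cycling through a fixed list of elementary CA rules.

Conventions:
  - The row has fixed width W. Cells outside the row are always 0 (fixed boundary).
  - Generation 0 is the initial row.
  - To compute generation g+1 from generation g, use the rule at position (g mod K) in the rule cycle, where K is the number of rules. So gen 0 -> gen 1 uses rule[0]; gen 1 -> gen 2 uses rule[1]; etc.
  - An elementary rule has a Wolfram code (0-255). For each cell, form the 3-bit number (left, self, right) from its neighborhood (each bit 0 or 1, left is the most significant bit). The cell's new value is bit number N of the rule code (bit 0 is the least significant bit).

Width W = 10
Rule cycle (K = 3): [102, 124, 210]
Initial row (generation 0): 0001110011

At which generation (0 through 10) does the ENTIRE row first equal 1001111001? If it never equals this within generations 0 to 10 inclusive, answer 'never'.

Gen 0: 0001110011
Gen 1 (rule 102): 0010010101
Gen 2 (rule 124): 0011011111
Gen 3 (rule 210): 0101001111
Gen 4 (rule 102): 1111010001
Gen 5 (rule 124): 1001111001
Gen 6 (rule 210): 0110111110
Gen 7 (rule 102): 1011000010
Gen 8 (rule 124): 1111100011
Gen 9 (rule 210): 0111110101
Gen 10 (rule 102): 1000011111

Answer: 5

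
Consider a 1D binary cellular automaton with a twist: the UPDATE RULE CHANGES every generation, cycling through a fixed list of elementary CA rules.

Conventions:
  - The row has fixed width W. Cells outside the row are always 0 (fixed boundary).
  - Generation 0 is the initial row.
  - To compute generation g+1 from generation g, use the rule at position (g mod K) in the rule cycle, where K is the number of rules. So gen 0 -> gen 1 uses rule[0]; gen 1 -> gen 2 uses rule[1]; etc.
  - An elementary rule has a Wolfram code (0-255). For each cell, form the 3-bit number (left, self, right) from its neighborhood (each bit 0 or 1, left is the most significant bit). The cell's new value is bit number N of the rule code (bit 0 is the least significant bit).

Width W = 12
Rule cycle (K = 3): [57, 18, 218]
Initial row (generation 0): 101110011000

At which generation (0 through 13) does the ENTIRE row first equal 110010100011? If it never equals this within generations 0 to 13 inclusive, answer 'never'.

Gen 0: 101110011000
Gen 1 (rule 57): 011001010111
Gen 2 (rule 18): 100110000000
Gen 3 (rule 218): 011111000000
Gen 4 (rule 57): 010000111111
Gen 5 (rule 18): 101001000000
Gen 6 (rule 218): 000110100000
Gen 7 (rule 57): 110101011111
Gen 8 (rule 18): 000000000000
Gen 9 (rule 218): 000000000000
Gen 10 (rule 57): 111111111111
Gen 11 (rule 18): 000000000000
Gen 12 (rule 218): 000000000000
Gen 13 (rule 57): 111111111111

Answer: never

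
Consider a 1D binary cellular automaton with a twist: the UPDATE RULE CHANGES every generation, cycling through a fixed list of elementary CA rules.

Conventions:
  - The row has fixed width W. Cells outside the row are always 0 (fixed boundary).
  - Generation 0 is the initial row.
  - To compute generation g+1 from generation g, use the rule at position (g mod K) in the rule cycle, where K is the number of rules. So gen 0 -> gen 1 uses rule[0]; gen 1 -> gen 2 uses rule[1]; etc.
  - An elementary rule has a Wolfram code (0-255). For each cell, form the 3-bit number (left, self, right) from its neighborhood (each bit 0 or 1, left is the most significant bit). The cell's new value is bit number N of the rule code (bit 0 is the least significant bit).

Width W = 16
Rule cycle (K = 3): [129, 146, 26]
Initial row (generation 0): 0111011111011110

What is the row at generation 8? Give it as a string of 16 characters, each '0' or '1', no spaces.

Gen 0: 0111011111011110
Gen 1 (rule 129): 0010001110001100
Gen 2 (rule 146): 0101010101010010
Gen 3 (rule 26): 1000000000001101
Gen 4 (rule 129): 0011111111100000
Gen 5 (rule 146): 0101111111010000
Gen 6 (rule 26): 1001000000001000
Gen 7 (rule 129): 0000011111100011
Gen 8 (rule 146): 0000101111010100

Answer: 0000101111010100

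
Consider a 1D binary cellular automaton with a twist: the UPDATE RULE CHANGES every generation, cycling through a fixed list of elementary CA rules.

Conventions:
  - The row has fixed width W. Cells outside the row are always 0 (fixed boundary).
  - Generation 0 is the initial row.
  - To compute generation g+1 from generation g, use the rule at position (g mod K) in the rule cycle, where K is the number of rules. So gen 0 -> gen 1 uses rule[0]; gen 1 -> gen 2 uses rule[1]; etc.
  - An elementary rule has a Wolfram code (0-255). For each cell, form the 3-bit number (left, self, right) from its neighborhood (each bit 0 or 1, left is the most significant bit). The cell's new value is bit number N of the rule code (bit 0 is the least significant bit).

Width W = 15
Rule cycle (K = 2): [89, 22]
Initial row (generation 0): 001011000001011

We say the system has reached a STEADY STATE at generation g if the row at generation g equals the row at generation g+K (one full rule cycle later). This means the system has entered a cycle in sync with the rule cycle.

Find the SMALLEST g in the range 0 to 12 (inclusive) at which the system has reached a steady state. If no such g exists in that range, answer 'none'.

Answer: 12

Derivation:
Gen 0: 001011000001011
Gen 1 (rule 89): 100011111100011
Gen 2 (rule 22): 110100000010100
Gen 3 (rule 89): 110011111000011
Gen 4 (rule 22): 001100000100100
Gen 5 (rule 89): 101111110010011
Gen 6 (rule 22): 100000001111100
Gen 7 (rule 89): 011111101000111
Gen 8 (rule 22): 100000001101000
Gen 9 (rule 89): 011111101100111
Gen 10 (rule 22): 100000000011000
Gen 11 (rule 89): 011111111011111
Gen 12 (rule 22): 100000000000000
Gen 13 (rule 89): 011111111111111
Gen 14 (rule 22): 100000000000000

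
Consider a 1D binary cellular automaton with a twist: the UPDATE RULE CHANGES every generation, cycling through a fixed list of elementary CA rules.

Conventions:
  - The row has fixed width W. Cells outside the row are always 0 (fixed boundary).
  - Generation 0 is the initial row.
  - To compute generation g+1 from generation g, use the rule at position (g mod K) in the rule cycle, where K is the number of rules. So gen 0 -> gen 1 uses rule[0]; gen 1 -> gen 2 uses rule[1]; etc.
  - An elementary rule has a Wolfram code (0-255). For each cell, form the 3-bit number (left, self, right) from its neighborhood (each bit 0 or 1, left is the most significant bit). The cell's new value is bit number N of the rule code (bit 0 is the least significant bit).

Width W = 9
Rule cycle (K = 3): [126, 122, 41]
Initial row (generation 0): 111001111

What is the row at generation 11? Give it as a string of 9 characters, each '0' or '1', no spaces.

Gen 0: 111001111
Gen 1 (rule 126): 101111001
Gen 2 (rule 122): 011001110
Gen 3 (rule 41): 010001000
Gen 4 (rule 126): 111011100
Gen 5 (rule 122): 101110110
Gen 6 (rule 41): 011001100
Gen 7 (rule 126): 111111110
Gen 8 (rule 122): 100000011
Gen 9 (rule 41): 001111010
Gen 10 (rule 126): 011001111
Gen 11 (rule 122): 111111001

Answer: 111111001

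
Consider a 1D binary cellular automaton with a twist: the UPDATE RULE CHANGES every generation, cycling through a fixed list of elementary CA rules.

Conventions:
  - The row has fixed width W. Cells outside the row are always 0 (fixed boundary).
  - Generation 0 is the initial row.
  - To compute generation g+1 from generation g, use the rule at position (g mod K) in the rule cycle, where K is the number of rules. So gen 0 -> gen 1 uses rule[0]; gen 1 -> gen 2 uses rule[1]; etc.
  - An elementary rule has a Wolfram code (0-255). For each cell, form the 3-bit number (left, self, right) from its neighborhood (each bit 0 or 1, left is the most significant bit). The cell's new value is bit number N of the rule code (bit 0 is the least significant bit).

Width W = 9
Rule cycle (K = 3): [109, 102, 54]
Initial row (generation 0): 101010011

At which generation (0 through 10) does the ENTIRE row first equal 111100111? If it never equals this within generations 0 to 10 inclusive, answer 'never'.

Gen 0: 101010011
Gen 1 (rule 109): 111110011
Gen 2 (rule 102): 000010101
Gen 3 (rule 54): 000111111
Gen 4 (rule 109): 110100001
Gen 5 (rule 102): 011100011
Gen 6 (rule 54): 100010100
Gen 7 (rule 109): 101011101
Gen 8 (rule 102): 111100111
Gen 9 (rule 54): 000011000
Gen 10 (rule 109): 111011011

Answer: 8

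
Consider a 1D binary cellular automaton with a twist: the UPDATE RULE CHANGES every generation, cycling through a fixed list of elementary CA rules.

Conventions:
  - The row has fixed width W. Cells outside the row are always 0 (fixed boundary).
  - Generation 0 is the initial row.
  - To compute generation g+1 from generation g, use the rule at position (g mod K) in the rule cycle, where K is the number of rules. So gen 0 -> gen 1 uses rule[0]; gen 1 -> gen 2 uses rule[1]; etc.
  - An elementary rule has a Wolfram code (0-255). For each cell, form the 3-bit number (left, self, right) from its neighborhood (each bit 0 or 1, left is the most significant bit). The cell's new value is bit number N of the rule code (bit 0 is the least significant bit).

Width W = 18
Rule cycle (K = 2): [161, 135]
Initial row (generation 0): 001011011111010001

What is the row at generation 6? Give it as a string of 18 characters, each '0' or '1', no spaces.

Gen 0: 001011011111010001
Gen 1 (rule 161): 100100101110100100
Gen 2 (rule 135): 101101100100101101
Gen 3 (rule 161): 010010000000010010
Gen 4 (rule 135): 110110111111110110
Gen 5 (rule 161): 001001011111101000
Gen 6 (rule 135): 111011001111001011

Answer: 111011001111001011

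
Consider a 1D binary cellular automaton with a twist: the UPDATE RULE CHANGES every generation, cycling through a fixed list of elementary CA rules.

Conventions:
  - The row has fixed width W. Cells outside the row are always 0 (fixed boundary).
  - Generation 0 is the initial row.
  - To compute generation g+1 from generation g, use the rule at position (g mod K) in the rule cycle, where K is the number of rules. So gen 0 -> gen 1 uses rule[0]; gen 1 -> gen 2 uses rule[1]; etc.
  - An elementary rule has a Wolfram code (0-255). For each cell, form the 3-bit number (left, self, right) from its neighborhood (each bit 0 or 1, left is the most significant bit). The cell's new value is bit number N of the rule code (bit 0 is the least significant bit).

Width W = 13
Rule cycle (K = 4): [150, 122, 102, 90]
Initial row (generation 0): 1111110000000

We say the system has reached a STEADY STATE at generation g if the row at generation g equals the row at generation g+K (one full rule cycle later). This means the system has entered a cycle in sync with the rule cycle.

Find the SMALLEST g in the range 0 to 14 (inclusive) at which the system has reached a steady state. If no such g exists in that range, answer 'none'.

Answer: none

Derivation:
Gen 0: 1111110000000
Gen 1 (rule 150): 0111101000000
Gen 2 (rule 122): 1100110100000
Gen 3 (rule 102): 0101011100000
Gen 4 (rule 90): 1000010110000
Gen 5 (rule 150): 1100110001000
Gen 6 (rule 122): 1111111010100
Gen 7 (rule 102): 0000001111100
Gen 8 (rule 90): 0000011000110
Gen 9 (rule 150): 0000100101001
Gen 10 (rule 122): 0001011010110
Gen 11 (rule 102): 0011101111010
Gen 12 (rule 90): 0110101001001
Gen 13 (rule 150): 1000101111111
Gen 14 (rule 122): 0101011000001
Gen 15 (rule 102): 1111101000011
Gen 16 (rule 90): 1000100100111
Gen 17 (rule 150): 1101111111010
Gen 18 (rule 122): 1111000001101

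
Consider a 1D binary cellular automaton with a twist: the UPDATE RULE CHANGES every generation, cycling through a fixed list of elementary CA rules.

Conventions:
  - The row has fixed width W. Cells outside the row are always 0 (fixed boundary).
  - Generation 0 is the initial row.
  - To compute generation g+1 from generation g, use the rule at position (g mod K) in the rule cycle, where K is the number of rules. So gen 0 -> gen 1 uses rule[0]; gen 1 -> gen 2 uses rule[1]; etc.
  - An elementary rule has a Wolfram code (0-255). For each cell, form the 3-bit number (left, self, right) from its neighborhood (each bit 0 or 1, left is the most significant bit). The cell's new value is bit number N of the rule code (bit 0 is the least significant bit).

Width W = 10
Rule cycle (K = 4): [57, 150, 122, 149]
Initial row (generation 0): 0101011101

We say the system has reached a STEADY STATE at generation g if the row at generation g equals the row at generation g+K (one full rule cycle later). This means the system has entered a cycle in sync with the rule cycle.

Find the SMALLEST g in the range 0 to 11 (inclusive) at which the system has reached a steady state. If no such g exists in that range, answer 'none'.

Answer: 3

Derivation:
Gen 0: 0101011101
Gen 1 (rule 57): 0010110010
Gen 2 (rule 150): 0110001111
Gen 3 (rule 122): 1111011001
Gen 4 (rule 149): 0110000101
Gen 5 (rule 57): 0101110010
Gen 6 (rule 150): 1100101111
Gen 7 (rule 122): 1111011001
Gen 8 (rule 149): 0110000101
Gen 9 (rule 57): 0101110010
Gen 10 (rule 150): 1100101111
Gen 11 (rule 122): 1111011001
Gen 12 (rule 149): 0110000101
Gen 13 (rule 57): 0101110010
Gen 14 (rule 150): 1100101111
Gen 15 (rule 122): 1111011001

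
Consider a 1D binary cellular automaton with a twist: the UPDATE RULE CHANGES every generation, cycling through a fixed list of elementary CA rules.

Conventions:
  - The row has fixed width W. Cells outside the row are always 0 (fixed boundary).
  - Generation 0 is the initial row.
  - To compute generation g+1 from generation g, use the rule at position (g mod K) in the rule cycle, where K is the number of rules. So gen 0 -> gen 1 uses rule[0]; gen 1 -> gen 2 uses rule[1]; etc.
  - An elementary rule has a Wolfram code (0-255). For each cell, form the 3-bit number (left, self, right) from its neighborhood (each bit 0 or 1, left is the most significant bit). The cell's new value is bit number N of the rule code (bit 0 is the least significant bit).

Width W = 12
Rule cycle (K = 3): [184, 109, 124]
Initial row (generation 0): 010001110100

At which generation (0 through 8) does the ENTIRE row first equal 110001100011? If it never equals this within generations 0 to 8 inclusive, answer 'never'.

Answer: never

Derivation:
Gen 0: 010001110100
Gen 1 (rule 184): 001001101010
Gen 2 (rule 109): 101001111110
Gen 3 (rule 124): 111101000011
Gen 4 (rule 184): 111010100010
Gen 5 (rule 109): 101111101010
Gen 6 (rule 124): 111000111111
Gen 7 (rule 184): 110100111110
Gen 8 (rule 109): 111100100010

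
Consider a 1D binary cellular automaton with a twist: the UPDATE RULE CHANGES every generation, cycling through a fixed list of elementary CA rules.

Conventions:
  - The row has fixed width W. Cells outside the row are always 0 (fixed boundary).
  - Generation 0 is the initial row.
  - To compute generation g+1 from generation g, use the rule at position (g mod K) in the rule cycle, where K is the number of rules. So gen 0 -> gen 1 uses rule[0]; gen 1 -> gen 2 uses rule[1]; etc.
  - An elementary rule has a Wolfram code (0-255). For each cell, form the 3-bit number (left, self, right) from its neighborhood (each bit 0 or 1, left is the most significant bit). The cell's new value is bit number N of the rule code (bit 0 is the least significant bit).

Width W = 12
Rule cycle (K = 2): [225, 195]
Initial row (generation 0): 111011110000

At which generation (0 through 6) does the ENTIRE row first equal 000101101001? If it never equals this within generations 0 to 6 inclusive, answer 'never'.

Gen 0: 111011110000
Gen 1 (rule 225): 011101110111
Gen 2 (rule 195): 101100110011
Gen 3 (rule 225): 010100010001
Gen 4 (rule 195): 100001100110
Gen 5 (rule 225): 001100100010
Gen 6 (rule 195): 110101001100

Answer: never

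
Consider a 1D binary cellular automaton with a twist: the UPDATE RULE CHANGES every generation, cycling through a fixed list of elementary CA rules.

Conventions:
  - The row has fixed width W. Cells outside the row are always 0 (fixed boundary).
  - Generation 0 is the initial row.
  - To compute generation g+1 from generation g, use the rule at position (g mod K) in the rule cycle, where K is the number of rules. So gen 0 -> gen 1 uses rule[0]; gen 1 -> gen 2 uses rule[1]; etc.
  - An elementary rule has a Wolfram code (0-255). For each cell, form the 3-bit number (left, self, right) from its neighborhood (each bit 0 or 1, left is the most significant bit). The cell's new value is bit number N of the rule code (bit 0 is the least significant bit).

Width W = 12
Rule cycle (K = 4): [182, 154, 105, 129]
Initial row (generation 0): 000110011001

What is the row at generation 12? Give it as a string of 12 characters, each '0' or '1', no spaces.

Gen 0: 000110011001
Gen 1 (rule 182): 001001100111
Gen 2 (rule 154): 010111011110
Gen 3 (rule 105): 001101110010
Gen 4 (rule 129): 100000100000
Gen 5 (rule 182): 110001110000
Gen 6 (rule 154): 101011101000
Gen 7 (rule 105): 010110110011
Gen 8 (rule 129): 000000000000
Gen 9 (rule 182): 000000000000
Gen 10 (rule 154): 000000000000
Gen 11 (rule 105): 111111111111
Gen 12 (rule 129): 011111111110

Answer: 011111111110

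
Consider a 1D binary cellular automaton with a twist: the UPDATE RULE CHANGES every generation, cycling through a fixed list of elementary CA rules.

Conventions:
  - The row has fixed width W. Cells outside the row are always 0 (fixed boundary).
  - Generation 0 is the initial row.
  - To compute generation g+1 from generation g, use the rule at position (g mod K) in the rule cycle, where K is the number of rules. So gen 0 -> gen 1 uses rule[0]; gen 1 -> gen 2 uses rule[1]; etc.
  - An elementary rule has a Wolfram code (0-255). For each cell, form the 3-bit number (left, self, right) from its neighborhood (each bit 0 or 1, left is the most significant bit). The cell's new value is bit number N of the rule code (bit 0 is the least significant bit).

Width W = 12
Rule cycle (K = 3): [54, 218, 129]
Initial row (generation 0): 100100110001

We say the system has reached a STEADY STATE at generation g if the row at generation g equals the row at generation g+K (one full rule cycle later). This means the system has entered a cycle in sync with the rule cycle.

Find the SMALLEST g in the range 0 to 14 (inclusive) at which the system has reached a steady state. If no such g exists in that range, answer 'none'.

Answer: 10

Derivation:
Gen 0: 100100110001
Gen 1 (rule 54): 111111001011
Gen 2 (rule 218): 111111110011
Gen 3 (rule 129): 011111100000
Gen 4 (rule 54): 100000010000
Gen 5 (rule 218): 010000101000
Gen 6 (rule 129): 000110000011
Gen 7 (rule 54): 001001000100
Gen 8 (rule 218): 010110101010
Gen 9 (rule 129): 000000000000
Gen 10 (rule 54): 000000000000
Gen 11 (rule 218): 000000000000
Gen 12 (rule 129): 111111111111
Gen 13 (rule 54): 000000000000
Gen 14 (rule 218): 000000000000
Gen 15 (rule 129): 111111111111
Gen 16 (rule 54): 000000000000
Gen 17 (rule 218): 000000000000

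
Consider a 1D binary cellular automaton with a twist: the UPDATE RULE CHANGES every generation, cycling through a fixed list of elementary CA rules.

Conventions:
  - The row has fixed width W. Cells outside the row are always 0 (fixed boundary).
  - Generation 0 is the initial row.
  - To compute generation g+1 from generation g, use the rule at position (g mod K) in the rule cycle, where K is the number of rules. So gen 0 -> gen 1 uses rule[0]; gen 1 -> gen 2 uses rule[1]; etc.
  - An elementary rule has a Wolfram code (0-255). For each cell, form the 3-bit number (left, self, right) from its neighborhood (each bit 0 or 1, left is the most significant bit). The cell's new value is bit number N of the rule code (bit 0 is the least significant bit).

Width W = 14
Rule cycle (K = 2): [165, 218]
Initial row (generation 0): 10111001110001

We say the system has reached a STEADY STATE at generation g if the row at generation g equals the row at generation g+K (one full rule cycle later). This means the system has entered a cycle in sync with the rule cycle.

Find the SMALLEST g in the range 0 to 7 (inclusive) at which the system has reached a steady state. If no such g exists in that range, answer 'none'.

Gen 0: 10111001110001
Gen 1 (rule 165): 11010000100101
Gen 2 (rule 218): 11001001011000
Gen 3 (rule 165): 00001001100011
Gen 4 (rule 218): 00010111110111
Gen 5 (rule 165): 11011011101010
Gen 6 (rule 218): 11011011100001
Gen 7 (rule 165): 00100101001101
Gen 8 (rule 218): 01011000111100
Gen 9 (rule 165): 01100010011001

Answer: none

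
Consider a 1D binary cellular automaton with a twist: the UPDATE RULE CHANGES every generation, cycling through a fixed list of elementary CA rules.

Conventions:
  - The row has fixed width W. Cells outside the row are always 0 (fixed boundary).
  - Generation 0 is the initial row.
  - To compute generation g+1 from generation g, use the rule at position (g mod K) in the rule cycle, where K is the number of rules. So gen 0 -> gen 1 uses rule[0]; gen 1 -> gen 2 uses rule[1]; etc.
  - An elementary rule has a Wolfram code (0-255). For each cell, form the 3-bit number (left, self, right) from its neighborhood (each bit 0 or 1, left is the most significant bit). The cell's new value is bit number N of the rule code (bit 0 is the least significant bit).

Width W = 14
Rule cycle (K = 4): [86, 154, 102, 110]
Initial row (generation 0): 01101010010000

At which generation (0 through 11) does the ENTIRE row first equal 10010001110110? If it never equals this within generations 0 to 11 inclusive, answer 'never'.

Answer: never

Derivation:
Gen 0: 01101010010000
Gen 1 (rule 86): 10101011111000
Gen 2 (rule 154): 00000011110100
Gen 3 (rule 102): 00000100011100
Gen 4 (rule 110): 00001100110100
Gen 5 (rule 86): 00010111010110
Gen 6 (rule 154): 00100110000101
Gen 7 (rule 102): 01101010001111
Gen 8 (rule 110): 11111110011001
Gen 9 (rule 86): 00000011101111
Gen 10 (rule 154): 00000111001110
Gen 11 (rule 102): 00001001010010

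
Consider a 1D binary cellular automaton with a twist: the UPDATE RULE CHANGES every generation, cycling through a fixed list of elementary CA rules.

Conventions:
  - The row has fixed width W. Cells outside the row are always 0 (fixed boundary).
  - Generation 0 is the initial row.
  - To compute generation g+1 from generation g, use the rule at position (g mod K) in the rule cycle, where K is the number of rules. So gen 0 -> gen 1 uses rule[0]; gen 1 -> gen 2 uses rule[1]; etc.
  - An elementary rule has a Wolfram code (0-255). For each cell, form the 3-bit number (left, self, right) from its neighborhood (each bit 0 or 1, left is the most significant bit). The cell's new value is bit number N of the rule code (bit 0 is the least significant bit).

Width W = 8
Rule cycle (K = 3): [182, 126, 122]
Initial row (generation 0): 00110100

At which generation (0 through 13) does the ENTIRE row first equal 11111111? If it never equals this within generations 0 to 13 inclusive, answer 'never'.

Answer: 5

Derivation:
Gen 0: 00110100
Gen 1 (rule 182): 01001110
Gen 2 (rule 126): 11111011
Gen 3 (rule 122): 10001111
Gen 4 (rule 182): 11010110
Gen 5 (rule 126): 11111111
Gen 6 (rule 122): 10000001
Gen 7 (rule 182): 11000011
Gen 8 (rule 126): 11100111
Gen 9 (rule 122): 10111101
Gen 10 (rule 182): 11011011
Gen 11 (rule 126): 11111111
Gen 12 (rule 122): 10000001
Gen 13 (rule 182): 11000011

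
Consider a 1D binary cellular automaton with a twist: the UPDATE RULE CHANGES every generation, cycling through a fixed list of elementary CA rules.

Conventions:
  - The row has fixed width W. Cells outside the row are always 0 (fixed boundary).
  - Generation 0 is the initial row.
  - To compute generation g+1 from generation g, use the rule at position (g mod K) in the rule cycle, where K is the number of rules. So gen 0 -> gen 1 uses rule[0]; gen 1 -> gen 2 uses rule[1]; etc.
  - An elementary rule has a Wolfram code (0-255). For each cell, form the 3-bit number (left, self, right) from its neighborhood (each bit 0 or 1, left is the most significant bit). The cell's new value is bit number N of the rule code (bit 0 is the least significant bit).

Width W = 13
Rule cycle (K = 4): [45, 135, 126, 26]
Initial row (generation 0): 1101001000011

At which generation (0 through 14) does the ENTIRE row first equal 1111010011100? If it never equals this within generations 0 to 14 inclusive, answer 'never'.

Gen 0: 1101001000011
Gen 1 (rule 45): 1011001011010
Gen 2 (rule 135): 1000011000010
Gen 3 (rule 126): 1100111100111
Gen 4 (rule 26): 1011100011100
Gen 5 (rule 45): 1110001010001
Gen 6 (rule 135): 0100111010111
Gen 7 (rule 126): 1111101111101
Gen 8 (rule 26): 1000001000000
Gen 9 (rule 45): 1011101011111
Gen 10 (rule 135): 1001001001110
Gen 11 (rule 126): 1111111111011
Gen 12 (rule 26): 1000000000010
Gen 13 (rule 45): 1011111111010
Gen 14 (rule 135): 1001111110010

Answer: never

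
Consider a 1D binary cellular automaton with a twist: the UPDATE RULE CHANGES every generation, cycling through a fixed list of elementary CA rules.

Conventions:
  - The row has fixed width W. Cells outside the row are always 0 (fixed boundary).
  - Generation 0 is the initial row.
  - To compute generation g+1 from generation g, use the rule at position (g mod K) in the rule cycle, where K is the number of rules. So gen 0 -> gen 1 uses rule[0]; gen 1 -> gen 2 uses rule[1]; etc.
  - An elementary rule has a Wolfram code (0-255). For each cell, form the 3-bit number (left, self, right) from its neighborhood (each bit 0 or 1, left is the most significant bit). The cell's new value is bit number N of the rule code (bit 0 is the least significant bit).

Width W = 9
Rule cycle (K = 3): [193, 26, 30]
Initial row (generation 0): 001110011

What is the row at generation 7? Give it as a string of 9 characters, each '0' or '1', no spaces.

Gen 0: 001110011
Gen 1 (rule 193): 100110001
Gen 2 (rule 26): 011101010
Gen 3 (rule 30): 110001011
Gen 4 (rule 193): 010100001
Gen 5 (rule 26): 100010010
Gen 6 (rule 30): 110111111
Gen 7 (rule 193): 010011111

Answer: 010011111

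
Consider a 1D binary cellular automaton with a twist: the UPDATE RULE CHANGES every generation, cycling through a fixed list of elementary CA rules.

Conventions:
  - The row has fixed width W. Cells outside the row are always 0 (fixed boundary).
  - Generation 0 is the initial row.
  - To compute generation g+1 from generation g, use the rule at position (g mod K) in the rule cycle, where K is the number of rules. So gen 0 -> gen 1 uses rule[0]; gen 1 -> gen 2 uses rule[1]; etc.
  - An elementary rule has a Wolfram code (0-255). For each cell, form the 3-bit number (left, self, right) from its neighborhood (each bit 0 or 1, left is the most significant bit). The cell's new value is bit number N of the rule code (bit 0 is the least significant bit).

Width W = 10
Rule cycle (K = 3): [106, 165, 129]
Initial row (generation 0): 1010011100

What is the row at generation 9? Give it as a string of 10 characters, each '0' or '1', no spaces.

Answer: 0111000001

Derivation:
Gen 0: 1010011100
Gen 1 (rule 106): 0100110100
Gen 2 (rule 165): 0100001101
Gen 3 (rule 129): 0001100000
Gen 4 (rule 106): 0011100000
Gen 5 (rule 165): 1001001111
Gen 6 (rule 129): 0000000110
Gen 7 (rule 106): 0000001110
Gen 8 (rule 165): 1111100100
Gen 9 (rule 129): 0111000001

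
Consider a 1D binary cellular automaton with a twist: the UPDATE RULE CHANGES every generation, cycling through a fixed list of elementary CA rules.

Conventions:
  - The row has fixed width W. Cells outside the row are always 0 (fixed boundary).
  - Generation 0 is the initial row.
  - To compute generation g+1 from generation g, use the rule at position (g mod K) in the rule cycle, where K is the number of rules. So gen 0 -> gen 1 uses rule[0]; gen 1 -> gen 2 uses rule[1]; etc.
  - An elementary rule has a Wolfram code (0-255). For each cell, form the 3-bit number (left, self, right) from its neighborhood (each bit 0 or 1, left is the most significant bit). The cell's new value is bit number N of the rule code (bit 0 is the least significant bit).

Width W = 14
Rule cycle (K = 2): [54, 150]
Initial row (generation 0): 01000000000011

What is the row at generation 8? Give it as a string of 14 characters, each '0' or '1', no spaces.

Gen 0: 01000000000011
Gen 1 (rule 54): 11100000000100
Gen 2 (rule 150): 01010000001110
Gen 3 (rule 54): 11111000010001
Gen 4 (rule 150): 01110100111011
Gen 5 (rule 54): 10001111000100
Gen 6 (rule 150): 11010110101110
Gen 7 (rule 54): 00111001110001
Gen 8 (rule 150): 01010110101011

Answer: 01010110101011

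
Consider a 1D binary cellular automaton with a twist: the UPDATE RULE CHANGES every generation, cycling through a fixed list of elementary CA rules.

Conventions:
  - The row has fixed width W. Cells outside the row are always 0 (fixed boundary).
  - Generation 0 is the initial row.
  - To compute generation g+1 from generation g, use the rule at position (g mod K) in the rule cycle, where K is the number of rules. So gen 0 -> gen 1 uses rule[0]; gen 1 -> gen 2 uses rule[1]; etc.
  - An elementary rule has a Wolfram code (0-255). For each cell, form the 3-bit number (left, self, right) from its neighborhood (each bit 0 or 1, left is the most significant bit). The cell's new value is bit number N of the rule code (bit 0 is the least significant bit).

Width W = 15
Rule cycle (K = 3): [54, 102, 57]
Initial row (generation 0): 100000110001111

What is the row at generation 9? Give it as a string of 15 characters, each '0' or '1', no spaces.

Answer: 010010110001111

Derivation:
Gen 0: 100000110001111
Gen 1 (rule 54): 110001001010000
Gen 2 (rule 102): 010011011110000
Gen 3 (rule 57): 001010110001111
Gen 4 (rule 54): 011111001010000
Gen 5 (rule 102): 100001011110000
Gen 6 (rule 57): 011100110001111
Gen 7 (rule 54): 100011001010000
Gen 8 (rule 102): 100101011110000
Gen 9 (rule 57): 010010110001111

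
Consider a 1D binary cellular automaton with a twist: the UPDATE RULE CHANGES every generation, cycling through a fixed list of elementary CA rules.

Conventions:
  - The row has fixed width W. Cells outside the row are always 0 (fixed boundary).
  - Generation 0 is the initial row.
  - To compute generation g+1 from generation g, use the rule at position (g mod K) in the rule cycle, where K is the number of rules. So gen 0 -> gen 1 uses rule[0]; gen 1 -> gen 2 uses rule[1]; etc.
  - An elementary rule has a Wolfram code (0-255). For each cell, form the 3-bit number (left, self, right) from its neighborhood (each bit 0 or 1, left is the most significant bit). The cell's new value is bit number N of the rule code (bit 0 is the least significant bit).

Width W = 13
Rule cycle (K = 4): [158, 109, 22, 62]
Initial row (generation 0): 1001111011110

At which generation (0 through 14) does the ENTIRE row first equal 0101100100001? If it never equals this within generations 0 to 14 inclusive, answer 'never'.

Gen 0: 1001111011110
Gen 1 (rule 158): 1111110011101
Gen 2 (rule 109): 1000010010111
Gen 3 (rule 22): 1100111110000
Gen 4 (rule 62): 1011100001000
Gen 5 (rule 158): 1011010011100
Gen 6 (rule 109): 1111110010101
Gen 7 (rule 22): 0000001110101
Gen 8 (rule 62): 0000011001111
Gen 9 (rule 158): 0000110111110
Gen 10 (rule 109): 1110111100010
Gen 11 (rule 22): 0000000010111
Gen 12 (rule 62): 0000000111100
Gen 13 (rule 158): 0000001111010
Gen 14 (rule 109): 1111101001110

Answer: never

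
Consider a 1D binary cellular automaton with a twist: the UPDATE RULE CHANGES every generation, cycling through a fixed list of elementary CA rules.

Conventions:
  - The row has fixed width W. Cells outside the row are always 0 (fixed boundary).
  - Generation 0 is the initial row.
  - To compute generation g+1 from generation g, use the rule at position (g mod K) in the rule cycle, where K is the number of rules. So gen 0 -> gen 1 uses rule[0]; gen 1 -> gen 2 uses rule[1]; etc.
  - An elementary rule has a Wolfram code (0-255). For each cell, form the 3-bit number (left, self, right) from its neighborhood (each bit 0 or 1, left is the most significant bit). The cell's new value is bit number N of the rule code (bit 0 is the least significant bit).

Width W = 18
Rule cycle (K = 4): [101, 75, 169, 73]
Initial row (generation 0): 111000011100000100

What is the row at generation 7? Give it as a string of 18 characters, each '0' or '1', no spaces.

Gen 0: 111000011100000100
Gen 1 (rule 101): 001011000101110101
Gen 2 (rule 75): 110011011001010000
Gen 3 (rule 169): 100010110000100111
Gen 4 (rule 73): 001000110110000101
Gen 5 (rule 101): 101010011010110111
Gen 6 (rule 75): 000000111000110101
Gen 7 (rule 169): 111110110010101010

Answer: 111110110010101010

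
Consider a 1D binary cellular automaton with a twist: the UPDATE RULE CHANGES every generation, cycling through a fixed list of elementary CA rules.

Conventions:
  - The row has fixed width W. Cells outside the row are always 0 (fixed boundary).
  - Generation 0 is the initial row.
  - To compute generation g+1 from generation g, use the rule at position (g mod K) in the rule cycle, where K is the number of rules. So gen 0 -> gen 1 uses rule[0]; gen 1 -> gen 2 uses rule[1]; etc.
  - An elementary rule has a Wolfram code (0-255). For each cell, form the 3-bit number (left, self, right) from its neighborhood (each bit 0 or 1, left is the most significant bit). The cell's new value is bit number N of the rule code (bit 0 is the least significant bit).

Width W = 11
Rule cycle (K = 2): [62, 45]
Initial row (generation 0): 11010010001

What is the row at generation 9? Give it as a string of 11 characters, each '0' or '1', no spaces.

Gen 0: 11010010001
Gen 1 (rule 62): 10111111011
Gen 2 (rule 45): 11100000110
Gen 3 (rule 62): 10010001101
Gen 4 (rule 45): 10010101011
Gen 5 (rule 62): 11111111110
Gen 6 (rule 45): 10000000000
Gen 7 (rule 62): 11000000000
Gen 8 (rule 45): 10011111111
Gen 9 (rule 62): 11110000000

Answer: 11110000000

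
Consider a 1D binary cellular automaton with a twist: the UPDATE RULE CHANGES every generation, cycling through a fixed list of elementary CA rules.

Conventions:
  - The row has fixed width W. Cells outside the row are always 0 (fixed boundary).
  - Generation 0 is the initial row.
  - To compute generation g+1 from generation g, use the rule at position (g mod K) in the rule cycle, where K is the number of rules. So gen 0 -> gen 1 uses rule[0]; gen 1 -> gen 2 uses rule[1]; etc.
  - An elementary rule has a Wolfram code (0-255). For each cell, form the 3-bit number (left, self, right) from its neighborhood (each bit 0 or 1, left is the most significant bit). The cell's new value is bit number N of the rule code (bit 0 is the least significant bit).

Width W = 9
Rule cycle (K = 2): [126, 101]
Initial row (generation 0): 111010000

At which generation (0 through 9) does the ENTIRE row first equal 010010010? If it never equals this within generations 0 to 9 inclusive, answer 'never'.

Answer: never

Derivation:
Gen 0: 111010000
Gen 1 (rule 126): 101111000
Gen 2 (rule 101): 110001011
Gen 3 (rule 126): 111011111
Gen 4 (rule 101): 001100001
Gen 5 (rule 126): 011110011
Gen 6 (rule 101): 000010001
Gen 7 (rule 126): 000111011
Gen 8 (rule 101): 110001101
Gen 9 (rule 126): 111011111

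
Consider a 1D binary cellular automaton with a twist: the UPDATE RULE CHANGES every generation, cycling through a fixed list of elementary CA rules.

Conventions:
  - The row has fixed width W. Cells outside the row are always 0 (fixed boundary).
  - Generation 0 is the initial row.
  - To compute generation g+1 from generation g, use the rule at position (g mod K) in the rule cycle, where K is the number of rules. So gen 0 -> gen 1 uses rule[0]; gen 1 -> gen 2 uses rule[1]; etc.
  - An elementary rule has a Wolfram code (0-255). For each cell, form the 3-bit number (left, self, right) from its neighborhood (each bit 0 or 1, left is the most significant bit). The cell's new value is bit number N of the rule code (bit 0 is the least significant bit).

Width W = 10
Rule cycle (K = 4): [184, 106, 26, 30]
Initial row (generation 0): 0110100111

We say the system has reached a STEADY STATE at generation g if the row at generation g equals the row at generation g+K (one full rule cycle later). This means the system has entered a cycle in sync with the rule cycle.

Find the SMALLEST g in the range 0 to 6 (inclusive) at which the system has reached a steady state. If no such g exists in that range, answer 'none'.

Gen 0: 0110100111
Gen 1 (rule 184): 0101010110
Gen 2 (rule 106): 1010101110
Gen 3 (rule 26): 0000001001
Gen 4 (rule 30): 0000011111
Gen 5 (rule 184): 0000011110
Gen 6 (rule 106): 0000110010
Gen 7 (rule 26): 0001101101
Gen 8 (rule 30): 0011001001
Gen 9 (rule 184): 0010100100
Gen 10 (rule 106): 0101001000

Answer: none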